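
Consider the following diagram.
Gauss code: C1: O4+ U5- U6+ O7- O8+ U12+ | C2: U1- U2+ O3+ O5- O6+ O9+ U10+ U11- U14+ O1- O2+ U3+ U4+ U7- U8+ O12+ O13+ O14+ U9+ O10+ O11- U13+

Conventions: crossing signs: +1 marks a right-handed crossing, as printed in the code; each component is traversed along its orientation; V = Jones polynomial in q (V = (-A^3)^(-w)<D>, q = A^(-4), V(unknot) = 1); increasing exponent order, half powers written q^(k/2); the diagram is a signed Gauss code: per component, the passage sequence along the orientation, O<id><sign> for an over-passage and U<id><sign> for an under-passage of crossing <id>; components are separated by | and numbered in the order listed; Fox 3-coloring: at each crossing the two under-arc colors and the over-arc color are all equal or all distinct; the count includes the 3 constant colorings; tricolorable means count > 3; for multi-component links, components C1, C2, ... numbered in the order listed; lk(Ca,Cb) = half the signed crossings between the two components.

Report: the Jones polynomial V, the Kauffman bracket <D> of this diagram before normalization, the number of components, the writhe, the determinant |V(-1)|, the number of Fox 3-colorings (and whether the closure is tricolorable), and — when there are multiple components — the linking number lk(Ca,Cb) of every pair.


V = -q^(3/2) - 2q^(7/2) + q^(9/2) - q^(11/2) + q^(13/2)
<D> = A^-8 - A^-4 + 1 - 2A^4 - A^12 (w = +6)
2 components over 14 crossings, w = +6
lk(C1,C2): +1
9 Fox colorings among 3^14, |V(-1)| = 6: tricolorable
why: span 5 respects span(V) <= c + mu - 1 = 15 for this 2-component diagram


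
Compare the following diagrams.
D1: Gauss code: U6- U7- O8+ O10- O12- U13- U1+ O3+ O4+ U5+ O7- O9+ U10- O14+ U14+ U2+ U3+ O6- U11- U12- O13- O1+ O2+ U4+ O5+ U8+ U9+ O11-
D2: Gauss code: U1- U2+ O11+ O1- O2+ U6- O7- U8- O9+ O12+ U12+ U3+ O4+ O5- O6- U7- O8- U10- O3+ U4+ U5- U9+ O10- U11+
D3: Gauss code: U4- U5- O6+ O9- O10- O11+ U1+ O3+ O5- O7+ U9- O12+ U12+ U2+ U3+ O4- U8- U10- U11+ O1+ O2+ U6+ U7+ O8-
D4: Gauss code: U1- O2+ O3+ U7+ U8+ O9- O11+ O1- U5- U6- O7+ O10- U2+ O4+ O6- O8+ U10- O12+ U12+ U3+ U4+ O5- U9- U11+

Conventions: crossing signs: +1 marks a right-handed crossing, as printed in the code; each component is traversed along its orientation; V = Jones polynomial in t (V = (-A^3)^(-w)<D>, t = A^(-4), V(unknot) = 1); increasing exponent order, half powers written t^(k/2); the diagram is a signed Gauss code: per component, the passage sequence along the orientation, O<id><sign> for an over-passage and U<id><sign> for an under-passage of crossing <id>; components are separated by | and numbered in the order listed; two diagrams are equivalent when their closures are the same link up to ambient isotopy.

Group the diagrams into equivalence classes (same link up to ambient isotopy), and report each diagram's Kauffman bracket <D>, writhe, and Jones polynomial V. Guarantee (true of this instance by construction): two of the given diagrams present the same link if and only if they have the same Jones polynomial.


classes: {D1, D3, D4} | {D2}
V(D1) = t^-2 - t^-1 + 2 - 2t + t^2 - t^3 + t^4  [14 crossings, <D> = A^-10 - A^-6 + A^-2 - 2A^2 + 2A^6 - A^10 + A^14, w = +2]
V(D2) = t^-5 - 2t^-4 + 2t^-3 - 2t^-2 + 2t^-1 - 1 + t  (w 0, c 12, <D> = A^-4 - 1 + 2A^4 - 2A^8 + 2A^12 - 2A^16 + A^20)
D3 (bracket A^-10 - A^-6 + A^-2 - 2A^2 + 2A^6 - A^10 + A^14; 12 crossings at w = +2): V = t^-2 - t^-1 + 2 - 2t + t^2 - t^3 + t^4
V(D4) = t^-2 - t^-1 + 2 - 2t + t^2 - t^3 + t^4  [12 crossings, <D> = A^-10 - A^-6 + A^-2 - 2A^2 + 2A^6 - A^10 + A^14, w = +2]
note: 2 values of V(t) split the 4 diagrams


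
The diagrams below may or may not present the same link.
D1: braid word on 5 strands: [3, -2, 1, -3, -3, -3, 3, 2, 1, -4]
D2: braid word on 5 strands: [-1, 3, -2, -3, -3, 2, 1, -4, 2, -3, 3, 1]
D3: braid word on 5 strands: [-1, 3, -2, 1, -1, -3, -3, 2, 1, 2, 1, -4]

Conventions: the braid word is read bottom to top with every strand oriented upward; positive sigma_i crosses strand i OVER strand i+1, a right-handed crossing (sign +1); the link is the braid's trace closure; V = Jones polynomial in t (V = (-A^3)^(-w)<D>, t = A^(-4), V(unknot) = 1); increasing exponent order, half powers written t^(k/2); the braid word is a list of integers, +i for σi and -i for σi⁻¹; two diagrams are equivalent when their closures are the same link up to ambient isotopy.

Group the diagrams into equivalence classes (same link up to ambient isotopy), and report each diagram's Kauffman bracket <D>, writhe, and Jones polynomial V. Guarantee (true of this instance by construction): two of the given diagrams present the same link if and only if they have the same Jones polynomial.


equivalence classes: {D1, D2, D3}
D1 (bracket A^-8 - A^-4 + 1 - A^4 + A^8; 10 crossings at w = 0): V = t^-2 - t^-1 + 1 - t + t^2
V(D2) = t^-2 - t^-1 + 1 - t + t^2  [12 crossings, <D> = A^-8 - A^-4 + 1 - A^4 + A^8, w = 0]
V(D3) = t^-2 - t^-1 + 1 - t + t^2  (w 0, c 12, <D> = A^-8 - A^-4 + 1 - A^4 + A^8)
observation: all 3 diagrams share one V(t), hence one class


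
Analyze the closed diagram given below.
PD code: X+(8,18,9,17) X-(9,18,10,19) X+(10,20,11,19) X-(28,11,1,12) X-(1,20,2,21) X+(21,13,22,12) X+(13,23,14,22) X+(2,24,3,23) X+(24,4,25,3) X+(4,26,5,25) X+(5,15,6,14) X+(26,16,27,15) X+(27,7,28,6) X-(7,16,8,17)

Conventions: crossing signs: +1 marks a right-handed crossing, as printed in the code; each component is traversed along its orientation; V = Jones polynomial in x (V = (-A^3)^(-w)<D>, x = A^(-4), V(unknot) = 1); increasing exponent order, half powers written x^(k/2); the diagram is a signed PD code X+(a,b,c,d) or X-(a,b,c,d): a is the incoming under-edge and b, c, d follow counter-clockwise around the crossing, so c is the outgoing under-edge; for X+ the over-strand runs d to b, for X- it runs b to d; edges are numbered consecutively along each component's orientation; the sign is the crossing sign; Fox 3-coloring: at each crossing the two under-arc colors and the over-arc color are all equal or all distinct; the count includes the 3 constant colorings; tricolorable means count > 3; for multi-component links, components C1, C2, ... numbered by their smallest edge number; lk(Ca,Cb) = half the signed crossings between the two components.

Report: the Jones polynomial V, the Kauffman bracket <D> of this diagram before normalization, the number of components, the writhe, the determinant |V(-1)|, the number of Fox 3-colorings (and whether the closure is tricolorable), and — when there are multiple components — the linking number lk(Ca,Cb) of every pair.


V = x^2 + 2x^4 - 2x^5 + x^6 - 2x^7 + x^8
<D> = A^-14 - 2A^-10 + A^-6 - 2A^-2 + 2A^2 + A^10 (w = +6)
1 component over 14 crossings, w = +6
27 Fox colorings among 3^14, |V(-1)| = 9: tricolorable
why: w = +6 (over 14 crossings) is diagram-only; (-A^3)^(-6) removes it from V


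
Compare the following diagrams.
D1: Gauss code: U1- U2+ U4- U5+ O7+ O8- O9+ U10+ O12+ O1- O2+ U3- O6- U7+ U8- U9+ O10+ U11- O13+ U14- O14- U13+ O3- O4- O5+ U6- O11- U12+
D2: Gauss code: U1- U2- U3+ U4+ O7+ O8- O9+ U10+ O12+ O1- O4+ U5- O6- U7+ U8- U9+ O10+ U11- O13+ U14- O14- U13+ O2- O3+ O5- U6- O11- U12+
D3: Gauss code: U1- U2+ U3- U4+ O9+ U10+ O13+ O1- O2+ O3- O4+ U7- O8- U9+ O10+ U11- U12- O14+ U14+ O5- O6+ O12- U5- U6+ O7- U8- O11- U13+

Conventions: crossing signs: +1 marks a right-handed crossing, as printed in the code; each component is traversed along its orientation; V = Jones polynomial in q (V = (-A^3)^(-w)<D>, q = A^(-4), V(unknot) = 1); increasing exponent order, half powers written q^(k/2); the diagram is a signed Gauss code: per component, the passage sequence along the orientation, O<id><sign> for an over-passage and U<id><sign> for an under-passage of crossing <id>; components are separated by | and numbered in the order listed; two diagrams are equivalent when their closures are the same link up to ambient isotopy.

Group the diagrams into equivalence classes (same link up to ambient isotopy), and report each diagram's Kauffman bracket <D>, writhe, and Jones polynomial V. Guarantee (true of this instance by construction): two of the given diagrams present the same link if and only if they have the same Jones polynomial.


grouping into links: {D1, D2, D3}
V(D1) = -q^-3 + 2q^-2 - 2q^-1 + 3 - 2q + 2q^2 - q^3  (w 0, c 14, <D> = -A^-12 + 2A^-8 - 2A^-4 + 3 - 2A^4 + 2A^8 - A^12)
D2 (bracket -A^-12 + 2A^-8 - 2A^-4 + 3 - 2A^4 + 2A^8 - A^12; 14 crossings at w = 0): V = -q^-3 + 2q^-2 - 2q^-1 + 3 - 2q + 2q^2 - q^3
V(D3) = -q^-3 + 2q^-2 - 2q^-1 + 3 - 2q + 2q^2 - q^3  (w 0, c 14, <D> = -A^-12 + 2A^-8 - 2A^-4 + 3 - 2A^4 + 2A^8 - A^12)
key observation: one V(q) for all 3 diagrams — one class (guaranteed)


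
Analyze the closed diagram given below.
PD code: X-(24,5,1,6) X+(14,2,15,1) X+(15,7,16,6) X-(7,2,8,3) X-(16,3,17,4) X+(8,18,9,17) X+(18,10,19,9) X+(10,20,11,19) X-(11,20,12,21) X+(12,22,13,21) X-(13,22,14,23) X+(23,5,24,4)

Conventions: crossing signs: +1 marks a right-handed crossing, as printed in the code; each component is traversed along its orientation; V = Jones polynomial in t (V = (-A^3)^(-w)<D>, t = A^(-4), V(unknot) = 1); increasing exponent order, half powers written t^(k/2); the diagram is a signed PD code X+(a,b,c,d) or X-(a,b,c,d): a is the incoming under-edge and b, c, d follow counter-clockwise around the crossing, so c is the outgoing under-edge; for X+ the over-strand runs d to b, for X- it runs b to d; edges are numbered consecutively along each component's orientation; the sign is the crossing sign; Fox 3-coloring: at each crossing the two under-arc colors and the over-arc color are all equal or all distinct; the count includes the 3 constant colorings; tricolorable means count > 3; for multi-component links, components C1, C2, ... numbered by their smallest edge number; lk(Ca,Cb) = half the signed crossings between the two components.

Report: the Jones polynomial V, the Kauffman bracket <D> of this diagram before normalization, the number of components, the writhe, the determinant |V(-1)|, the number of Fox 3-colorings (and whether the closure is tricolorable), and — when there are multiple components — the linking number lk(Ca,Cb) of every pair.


V = t + t^3 - t^4
<D> = -A^-10 + A^-6 + A^2 (w = +2)
1 component over 12 crossings, w = +2
9 Fox colorings among 3^12, |V(-1)| = 3: tricolorable
why: w = +2 (over 12 crossings) is diagram-only; (-A^3)^(-2) removes it from V


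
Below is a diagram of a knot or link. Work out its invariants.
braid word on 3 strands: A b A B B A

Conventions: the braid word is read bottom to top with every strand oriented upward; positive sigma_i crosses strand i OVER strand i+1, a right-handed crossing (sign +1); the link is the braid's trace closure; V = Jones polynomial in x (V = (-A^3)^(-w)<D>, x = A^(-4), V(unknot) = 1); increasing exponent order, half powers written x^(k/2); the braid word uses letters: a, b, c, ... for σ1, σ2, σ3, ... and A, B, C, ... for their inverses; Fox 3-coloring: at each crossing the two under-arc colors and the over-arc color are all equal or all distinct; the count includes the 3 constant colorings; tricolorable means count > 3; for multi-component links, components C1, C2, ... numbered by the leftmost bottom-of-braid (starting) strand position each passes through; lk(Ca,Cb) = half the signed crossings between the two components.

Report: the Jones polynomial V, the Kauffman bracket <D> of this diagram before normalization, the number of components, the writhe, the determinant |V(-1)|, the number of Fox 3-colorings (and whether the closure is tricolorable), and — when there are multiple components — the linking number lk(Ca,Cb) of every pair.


Jones polynomial: V(x) = -x^-6 + x^-5 - x^-4 + 2x^-3 - x^-2 + x^-1
<D> = A^-8 - A^-4 + 2 - A^4 + A^8 - A^12; writhe -4
components 1, writhe -4 (6 crossings)
3-colorings: 3 of 3^6, det 7 — not tricolorable
note: the span of V is 5, forcing >= 5 crossings in any diagram


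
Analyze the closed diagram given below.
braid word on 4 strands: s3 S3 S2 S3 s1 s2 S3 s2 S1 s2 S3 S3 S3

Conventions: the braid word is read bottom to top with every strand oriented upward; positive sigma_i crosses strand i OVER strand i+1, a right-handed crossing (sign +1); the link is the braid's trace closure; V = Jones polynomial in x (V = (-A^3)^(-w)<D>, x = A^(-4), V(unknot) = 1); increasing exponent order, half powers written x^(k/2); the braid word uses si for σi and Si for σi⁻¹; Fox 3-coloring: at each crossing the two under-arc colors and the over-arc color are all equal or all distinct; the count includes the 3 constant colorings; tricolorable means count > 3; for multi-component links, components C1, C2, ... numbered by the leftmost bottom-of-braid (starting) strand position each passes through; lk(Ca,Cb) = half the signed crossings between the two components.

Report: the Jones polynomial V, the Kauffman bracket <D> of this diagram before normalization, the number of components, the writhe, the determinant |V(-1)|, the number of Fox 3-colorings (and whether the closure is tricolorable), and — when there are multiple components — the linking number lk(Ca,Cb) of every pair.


V = -x^-6 + 2x^-5 - 2x^-4 + 3x^-3 - 3x^-2 + 2x^-1 - 1 + x
<D> = -A^-13 + A^-9 - 2A^-5 + 3A^-1 - 3A^3 + 2A^7 - 2A^11 + A^15 (w = -3)
1 component over 13 crossings, w = -3
9 Fox colorings among 3^13, |V(-1)| = 15: tricolorable
why: w = -3 shifts under R1 moves; the (-A^3)^(3) factor cancels that in V


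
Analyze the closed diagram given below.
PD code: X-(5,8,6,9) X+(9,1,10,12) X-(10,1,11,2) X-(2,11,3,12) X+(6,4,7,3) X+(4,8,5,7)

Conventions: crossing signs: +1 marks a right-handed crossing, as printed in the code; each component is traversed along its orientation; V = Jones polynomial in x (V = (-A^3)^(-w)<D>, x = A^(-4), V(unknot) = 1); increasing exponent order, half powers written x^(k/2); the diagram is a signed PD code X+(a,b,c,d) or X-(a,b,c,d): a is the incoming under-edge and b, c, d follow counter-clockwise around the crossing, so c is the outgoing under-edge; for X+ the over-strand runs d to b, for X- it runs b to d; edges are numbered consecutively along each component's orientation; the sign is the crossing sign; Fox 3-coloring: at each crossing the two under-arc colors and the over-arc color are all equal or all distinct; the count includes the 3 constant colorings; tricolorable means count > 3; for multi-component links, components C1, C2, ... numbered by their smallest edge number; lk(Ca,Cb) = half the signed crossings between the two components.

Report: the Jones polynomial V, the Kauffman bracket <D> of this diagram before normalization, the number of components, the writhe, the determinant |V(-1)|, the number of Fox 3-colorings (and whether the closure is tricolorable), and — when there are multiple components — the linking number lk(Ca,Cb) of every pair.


V = 1
<D> = 1 (w = 0)
1 component over 6 crossings, w = 0
3 Fox colorings among 3^6, |V(-1)| = 1: not tricolorable
why: w = 0 (over 6 crossings) is diagram-only; (-A^3)^(0) removes it from V


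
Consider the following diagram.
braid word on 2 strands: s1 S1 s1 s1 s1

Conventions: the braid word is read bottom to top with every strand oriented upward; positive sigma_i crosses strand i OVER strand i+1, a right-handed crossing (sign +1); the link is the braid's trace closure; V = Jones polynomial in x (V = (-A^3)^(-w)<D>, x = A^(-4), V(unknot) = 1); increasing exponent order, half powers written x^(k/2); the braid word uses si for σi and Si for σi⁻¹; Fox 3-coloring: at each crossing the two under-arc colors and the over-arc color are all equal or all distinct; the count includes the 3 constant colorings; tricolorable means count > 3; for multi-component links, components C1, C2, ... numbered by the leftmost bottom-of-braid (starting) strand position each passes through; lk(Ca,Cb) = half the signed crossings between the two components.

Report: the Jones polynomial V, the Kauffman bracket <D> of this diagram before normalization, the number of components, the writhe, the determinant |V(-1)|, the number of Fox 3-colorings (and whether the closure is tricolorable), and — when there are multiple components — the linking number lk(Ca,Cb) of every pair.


V = x + x^3 - x^4
<D> = A^-7 - A^-3 - A^5 (w = +3)
1 component over 5 crossings, w = +3
9 Fox colorings among 3^5, |V(-1)| = 3: tricolorable
why: w = +3 shifts under R1 moves; the (-A^3)^(-3) factor cancels that in V


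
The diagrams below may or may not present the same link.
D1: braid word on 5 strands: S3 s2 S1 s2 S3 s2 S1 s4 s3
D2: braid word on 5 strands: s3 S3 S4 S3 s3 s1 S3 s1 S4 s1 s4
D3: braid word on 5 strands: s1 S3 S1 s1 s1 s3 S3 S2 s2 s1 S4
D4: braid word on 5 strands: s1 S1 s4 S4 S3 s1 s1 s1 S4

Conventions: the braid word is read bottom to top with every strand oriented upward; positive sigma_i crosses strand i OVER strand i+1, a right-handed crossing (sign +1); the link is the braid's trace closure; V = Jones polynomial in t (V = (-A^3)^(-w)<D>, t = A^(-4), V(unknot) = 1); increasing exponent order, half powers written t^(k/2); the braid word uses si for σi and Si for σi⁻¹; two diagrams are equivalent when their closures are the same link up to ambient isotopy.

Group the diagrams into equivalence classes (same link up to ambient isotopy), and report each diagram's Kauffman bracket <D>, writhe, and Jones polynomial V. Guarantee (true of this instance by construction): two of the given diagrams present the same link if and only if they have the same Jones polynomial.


equivalence classes: {D1} | {D2, D3, D4}
D1 (bracket -A^-11 + 2A^-7 - A^-3 + 2A - A^5 + A^9; 9 crossings at w = +1): V = -t^(-3/2) + t^(-1/2) - 2t^(1/2) + t^(3/2) - 2t^(5/2) + t^(7/2)
V(D2) = -t^(1/2) - t^(3/2) - t^(5/2) + t^(9/2)  [11 crossings, <D> = -A^-15 + A^-7 + A^-3 + A, w = +1]
V(D3) = -t^(1/2) - t^(3/2) - t^(5/2) + t^(9/2)  [11 crossings, <D> = -A^-15 + A^-7 + A^-3 + A, w = +1]
V(D4) = -t^(1/2) - t^(3/2) - t^(5/2) + t^(9/2)  (w +1, c 9, <D> = -A^-15 + A^-7 + A^-3 + A)
key observation: 2 classes among 4 diagrams; unequal V(t) rules out equality


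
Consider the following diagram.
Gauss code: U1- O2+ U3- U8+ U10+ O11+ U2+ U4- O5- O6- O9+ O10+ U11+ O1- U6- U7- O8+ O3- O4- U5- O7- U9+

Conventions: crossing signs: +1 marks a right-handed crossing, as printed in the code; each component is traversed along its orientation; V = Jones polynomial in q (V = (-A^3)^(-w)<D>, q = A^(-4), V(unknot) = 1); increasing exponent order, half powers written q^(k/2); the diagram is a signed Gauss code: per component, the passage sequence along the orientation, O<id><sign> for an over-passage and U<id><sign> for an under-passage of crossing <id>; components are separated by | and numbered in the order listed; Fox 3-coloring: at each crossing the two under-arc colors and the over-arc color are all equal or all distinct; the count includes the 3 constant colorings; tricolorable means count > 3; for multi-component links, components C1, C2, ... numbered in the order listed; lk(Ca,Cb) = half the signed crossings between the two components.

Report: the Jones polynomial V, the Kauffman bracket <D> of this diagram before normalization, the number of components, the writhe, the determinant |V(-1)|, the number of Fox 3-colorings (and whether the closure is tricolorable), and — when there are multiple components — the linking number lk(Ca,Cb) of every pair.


V(q) = -q^-3 + 2q^-2 - 2q^-1 + 3 - 2q + 2q^2 - q^3
bracket: A^-15 - 2A^-11 + 2A^-7 - 3A^-3 + 2A - 2A^5 + A^9, w = -1
1 component, writhe -1, over 11 crossings
det 13, colorings 3 of 3^11 — not tricolorable
observation: palindromic: swapping q for 1/q fixes V


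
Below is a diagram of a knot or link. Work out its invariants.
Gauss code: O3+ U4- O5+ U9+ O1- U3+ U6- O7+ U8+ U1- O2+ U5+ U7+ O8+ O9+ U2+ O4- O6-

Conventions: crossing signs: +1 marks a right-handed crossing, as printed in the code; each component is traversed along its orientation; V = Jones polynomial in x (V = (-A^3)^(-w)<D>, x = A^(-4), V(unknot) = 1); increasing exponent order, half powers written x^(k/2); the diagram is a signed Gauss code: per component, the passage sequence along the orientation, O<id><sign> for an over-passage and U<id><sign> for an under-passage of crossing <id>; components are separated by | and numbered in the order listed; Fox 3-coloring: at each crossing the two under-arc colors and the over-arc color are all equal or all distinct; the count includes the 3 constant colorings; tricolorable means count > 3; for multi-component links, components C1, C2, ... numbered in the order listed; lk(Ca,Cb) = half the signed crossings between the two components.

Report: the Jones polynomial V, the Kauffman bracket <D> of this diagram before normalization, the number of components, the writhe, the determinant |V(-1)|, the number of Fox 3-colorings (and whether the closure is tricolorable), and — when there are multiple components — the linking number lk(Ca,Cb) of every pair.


V(x) = x - x^2 + 2x^3 - x^4 + x^5 - x^6
bracket: A^-15 - A^-11 + A^-7 - 2A^-3 + A - A^5, w = +3
1 component, writhe +3, over 9 crossings
det 7, colorings 3 of 3^9 — not tricolorable
observation: |V(-1)| = 7: so not tricolorable, since 3 does not divide 7


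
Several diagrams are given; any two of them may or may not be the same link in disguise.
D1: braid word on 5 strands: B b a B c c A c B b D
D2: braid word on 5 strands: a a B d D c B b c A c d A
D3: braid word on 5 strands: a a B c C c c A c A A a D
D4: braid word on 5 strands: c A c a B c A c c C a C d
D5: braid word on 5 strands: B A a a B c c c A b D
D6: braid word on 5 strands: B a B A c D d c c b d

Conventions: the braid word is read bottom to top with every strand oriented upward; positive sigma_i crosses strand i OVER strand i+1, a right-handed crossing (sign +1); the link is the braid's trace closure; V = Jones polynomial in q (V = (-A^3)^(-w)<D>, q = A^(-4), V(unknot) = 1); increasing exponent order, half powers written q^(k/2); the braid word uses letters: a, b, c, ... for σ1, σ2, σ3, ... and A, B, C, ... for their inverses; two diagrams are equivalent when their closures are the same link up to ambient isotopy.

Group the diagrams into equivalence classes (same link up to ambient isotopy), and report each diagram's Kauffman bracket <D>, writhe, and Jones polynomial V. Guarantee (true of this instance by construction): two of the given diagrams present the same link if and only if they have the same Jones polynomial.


equivalence classes: {D1, D2, D3, D4, D5, D6}
D1 (bracket -A^-15 + A^-7 + A^-3 + A; 11 crossings at w = +1): V = -q^(1/2) - q^(3/2) - q^(5/2) + q^(9/2)
D2 (bracket -A^-9 + A^-1 + A^3 + A^7; 13 crossings at w = +3): V = -q^(1/2) - q^(3/2) - q^(5/2) + q^(9/2)
V(D3) = -q^(1/2) - q^(3/2) - q^(5/2) + q^(9/2)  (w +1, c 13, <D> = -A^-15 + A^-7 + A^-3 + A)
D4 (bracket -A^-9 + A^-1 + A^3 + A^7; 13 crossings at w = +3): V = -q^(1/2) - q^(3/2) - q^(5/2) + q^(9/2)
V(D5) = -q^(1/2) - q^(3/2) - q^(5/2) + q^(9/2)  [11 crossings, <D> = -A^-15 + A^-7 + A^-3 + A, w = +1]
D6 (bracket -A^-9 + A^-1 + A^3 + A^7; 11 crossings at w = +3): V = -q^(1/2) - q^(3/2) - q^(5/2) + q^(9/2)
key observation: one V(q) for all 6 diagrams — one class (guaranteed)


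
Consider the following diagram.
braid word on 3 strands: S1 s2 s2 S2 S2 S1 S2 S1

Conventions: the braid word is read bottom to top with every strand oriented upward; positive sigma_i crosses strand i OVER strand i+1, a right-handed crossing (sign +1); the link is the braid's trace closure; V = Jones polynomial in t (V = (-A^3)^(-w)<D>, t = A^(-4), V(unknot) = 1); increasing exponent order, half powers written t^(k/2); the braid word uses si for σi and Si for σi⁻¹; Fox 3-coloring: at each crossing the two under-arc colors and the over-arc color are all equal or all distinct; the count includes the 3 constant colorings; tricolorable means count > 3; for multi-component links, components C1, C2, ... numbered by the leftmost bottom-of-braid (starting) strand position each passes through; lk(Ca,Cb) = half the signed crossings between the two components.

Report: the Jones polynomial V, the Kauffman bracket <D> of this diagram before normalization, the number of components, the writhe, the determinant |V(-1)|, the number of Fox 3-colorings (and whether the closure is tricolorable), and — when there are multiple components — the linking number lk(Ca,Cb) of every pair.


V(t) = -t^-4 + t^-3 + t^-1
bracket: A^-8 + 1 - A^4, w = -4
1 component, writhe -4, over 8 crossings
det 3, colorings 9 of 3^8 — tricolorable
observation: w = -4 shifts under R1 moves; the (-A^3)^(4) factor cancels that in V


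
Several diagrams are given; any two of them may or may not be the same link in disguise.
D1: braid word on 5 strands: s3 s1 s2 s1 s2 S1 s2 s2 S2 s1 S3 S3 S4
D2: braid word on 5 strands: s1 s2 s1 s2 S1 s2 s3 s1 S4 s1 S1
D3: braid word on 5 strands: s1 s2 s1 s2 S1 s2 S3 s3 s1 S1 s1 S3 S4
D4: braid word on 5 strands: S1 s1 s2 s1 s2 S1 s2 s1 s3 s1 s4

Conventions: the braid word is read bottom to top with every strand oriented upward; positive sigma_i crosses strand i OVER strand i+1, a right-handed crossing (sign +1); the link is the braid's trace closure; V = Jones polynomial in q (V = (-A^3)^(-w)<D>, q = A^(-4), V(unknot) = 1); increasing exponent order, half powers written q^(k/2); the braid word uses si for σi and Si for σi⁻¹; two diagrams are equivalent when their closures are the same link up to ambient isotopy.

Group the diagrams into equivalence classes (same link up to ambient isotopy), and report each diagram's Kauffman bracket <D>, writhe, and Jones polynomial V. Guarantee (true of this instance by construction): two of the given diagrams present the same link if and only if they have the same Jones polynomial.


grouping into links: {D1, D2, D3, D4}
V(D1) = -q^(3/2) - 2q^(7/2) + q^(9/2) - q^(11/2) + q^(13/2)  (w +3, c 13, <D> = -A^-17 + A^-13 - A^-9 + 2A^-5 + A^3)
D2 (bracket -A^-11 + A^-7 - A^-3 + 2A + A^9; 11 crossings at w = +5): V = -q^(3/2) - 2q^(7/2) + q^(9/2) - q^(11/2) + q^(13/2)
D3 (bracket -A^-17 + A^-13 - A^-9 + 2A^-5 + A^3; 13 crossings at w = +3): V = -q^(3/2) - 2q^(7/2) + q^(9/2) - q^(11/2) + q^(13/2)
D4 (bracket -A^-5 + A^-1 - A^3 + 2A^7 + A^15; 11 crossings at w = +7): V = -q^(3/2) - 2q^(7/2) + q^(9/2) - q^(11/2) + q^(13/2)
key observation: one V(q) for all 4 diagrams — one class (guaranteed)


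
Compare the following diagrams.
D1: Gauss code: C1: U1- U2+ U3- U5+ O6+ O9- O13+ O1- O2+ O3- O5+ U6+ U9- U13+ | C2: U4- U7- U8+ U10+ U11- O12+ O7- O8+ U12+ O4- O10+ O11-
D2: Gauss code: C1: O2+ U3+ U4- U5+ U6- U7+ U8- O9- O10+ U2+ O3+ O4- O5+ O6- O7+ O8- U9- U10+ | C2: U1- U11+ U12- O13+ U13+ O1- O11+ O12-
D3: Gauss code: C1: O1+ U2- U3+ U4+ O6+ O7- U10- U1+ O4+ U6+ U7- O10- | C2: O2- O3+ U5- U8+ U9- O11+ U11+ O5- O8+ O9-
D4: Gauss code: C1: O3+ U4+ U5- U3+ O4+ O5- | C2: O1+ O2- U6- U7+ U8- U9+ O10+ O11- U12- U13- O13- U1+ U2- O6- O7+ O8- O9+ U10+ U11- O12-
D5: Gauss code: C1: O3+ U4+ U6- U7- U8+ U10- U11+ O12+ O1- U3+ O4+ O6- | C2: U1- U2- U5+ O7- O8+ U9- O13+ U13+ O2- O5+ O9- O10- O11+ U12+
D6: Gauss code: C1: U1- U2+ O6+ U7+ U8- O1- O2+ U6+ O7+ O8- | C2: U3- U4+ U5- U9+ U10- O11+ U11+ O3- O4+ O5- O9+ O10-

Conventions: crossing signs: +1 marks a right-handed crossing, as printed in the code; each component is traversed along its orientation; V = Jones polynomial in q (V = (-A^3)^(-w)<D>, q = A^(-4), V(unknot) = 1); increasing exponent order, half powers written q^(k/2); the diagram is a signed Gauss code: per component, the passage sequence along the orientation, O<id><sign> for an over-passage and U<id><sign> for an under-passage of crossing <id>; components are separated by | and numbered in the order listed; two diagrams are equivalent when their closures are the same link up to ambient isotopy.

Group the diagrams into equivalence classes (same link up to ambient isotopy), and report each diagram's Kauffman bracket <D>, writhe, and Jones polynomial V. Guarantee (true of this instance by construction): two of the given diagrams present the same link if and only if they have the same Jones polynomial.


grouping into links: {D1, D2, D3, D4, D5, D6}
V(D1) = -q^(-1/2) - q^(1/2)  (w +1, c 13, <D> = A + A^5)
V(D2) = -q^(-1/2) - q^(1/2)  (w +1, c 13, <D> = A + A^5)
D3 (bracket A + A^5; 11 crossings at w = +1): V = -q^(-1/2) - q^(1/2)
V(D4) = -q^(-1/2) - q^(1/2)  [13 crossings, <D> = A^-5 + A^-1, w = -1]
D5 (bracket A + A^5; 13 crossings at w = +1): V = -q^(-1/2) - q^(1/2)
V(D6) = -q^(-1/2) - q^(1/2)  (w +1, c 11, <D> = A + A^5)
key observation: one V(q) for all 6 diagrams — one class (guaranteed)


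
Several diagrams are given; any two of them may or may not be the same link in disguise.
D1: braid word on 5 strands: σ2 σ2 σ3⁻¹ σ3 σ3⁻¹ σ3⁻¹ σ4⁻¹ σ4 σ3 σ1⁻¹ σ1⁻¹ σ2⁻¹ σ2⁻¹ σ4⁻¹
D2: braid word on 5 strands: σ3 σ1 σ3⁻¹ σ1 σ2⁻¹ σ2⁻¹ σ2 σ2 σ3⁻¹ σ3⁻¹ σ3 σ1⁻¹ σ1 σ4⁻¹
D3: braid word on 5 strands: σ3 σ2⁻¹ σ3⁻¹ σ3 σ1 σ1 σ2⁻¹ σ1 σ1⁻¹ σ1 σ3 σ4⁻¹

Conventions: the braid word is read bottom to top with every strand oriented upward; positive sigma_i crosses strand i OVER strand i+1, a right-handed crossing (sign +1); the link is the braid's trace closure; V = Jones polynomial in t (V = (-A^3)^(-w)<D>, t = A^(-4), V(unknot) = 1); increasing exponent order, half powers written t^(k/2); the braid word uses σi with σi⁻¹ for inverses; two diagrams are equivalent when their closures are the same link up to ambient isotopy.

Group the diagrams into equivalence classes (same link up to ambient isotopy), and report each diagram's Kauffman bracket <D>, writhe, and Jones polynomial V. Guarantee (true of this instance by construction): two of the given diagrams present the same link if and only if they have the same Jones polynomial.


classes: {D1} | {D2} | {D3}
V(D1) = t^-3 + t^-2 + t^-1 + 1  [14 crossings, <D> = A^-12 + A^-8 + A^-4 + 1, w = -4]
V(D2) = 1 + t + t^2 + t^3  (w 0, c 14, <D> = A^-12 + A^-8 + A^-4 + 1)
V(D3) = t^-1 - 1 + 3t - 2t^2 + 4t^3 - 2t^4 + 2t^5 - t^6  [12 crossings, <D> = -A^-18 + 2A^-14 - 2A^-10 + 4A^-6 - 2A^-2 + 3A^2 - A^6 + A^10, w = +2]
note: 3 classes among 3 diagrams; unequal V(t) rules out equality


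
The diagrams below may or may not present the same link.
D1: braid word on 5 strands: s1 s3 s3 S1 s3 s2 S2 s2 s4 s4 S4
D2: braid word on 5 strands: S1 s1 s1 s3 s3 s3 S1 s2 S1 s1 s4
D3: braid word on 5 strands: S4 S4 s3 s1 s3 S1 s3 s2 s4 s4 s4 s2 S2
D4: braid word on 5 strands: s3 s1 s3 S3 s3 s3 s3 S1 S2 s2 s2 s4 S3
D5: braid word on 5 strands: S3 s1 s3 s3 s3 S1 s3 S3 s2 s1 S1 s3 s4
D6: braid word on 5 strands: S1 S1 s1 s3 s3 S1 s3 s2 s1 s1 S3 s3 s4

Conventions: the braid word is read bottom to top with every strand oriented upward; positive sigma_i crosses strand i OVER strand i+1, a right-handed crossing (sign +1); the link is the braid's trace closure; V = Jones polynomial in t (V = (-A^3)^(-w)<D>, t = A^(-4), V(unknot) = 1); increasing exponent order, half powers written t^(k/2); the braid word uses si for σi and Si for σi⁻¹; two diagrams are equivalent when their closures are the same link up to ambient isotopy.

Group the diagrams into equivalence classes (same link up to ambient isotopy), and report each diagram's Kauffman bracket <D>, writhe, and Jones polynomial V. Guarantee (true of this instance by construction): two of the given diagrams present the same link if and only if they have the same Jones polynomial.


grouping into links: {D1, D2, D3, D4, D5, D6}
V(D1) = -t^(1/2) - t^(3/2) - t^(5/2) + t^(9/2)  (w +5, c 11, <D> = -A^-3 + A^5 + A^9 + A^13)
V(D2) = -t^(1/2) - t^(3/2) - t^(5/2) + t^(9/2)  [11 crossings, <D> = -A^-3 + A^5 + A^9 + A^13, w = +5]
V(D3) = -t^(1/2) - t^(3/2) - t^(5/2) + t^(9/2)  [13 crossings, <D> = -A^-3 + A^5 + A^9 + A^13, w = +5]
V(D4) = -t^(1/2) - t^(3/2) - t^(5/2) + t^(9/2)  (w +5, c 13, <D> = -A^-3 + A^5 + A^9 + A^13)
V(D5) = -t^(1/2) - t^(3/2) - t^(5/2) + t^(9/2)  (w +5, c 13, <D> = -A^-3 + A^5 + A^9 + A^13)
V(D6) = -t^(1/2) - t^(3/2) - t^(5/2) + t^(9/2)  [13 crossings, <D> = -A^-3 + A^5 + A^9 + A^13, w = +5]
why: one V(t) for all 6 diagrams — one class (guaranteed)


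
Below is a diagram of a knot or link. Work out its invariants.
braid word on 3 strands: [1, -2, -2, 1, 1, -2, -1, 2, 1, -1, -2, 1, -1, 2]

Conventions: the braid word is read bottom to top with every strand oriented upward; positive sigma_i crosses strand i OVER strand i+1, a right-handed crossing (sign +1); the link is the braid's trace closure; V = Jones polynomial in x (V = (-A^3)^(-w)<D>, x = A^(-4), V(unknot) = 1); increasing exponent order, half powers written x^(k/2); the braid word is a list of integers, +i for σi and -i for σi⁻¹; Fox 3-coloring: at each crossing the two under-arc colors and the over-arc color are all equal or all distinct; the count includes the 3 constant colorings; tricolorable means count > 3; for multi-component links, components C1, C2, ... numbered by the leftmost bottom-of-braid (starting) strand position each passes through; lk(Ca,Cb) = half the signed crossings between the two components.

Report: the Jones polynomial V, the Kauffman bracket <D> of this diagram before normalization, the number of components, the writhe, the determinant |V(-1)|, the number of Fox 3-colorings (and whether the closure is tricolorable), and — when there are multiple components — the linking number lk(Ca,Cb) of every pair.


Jones polynomial: V(x) = -x^-3 + x^-2 - x^-1 + 3 - x + x^2 - x^3
<D> = -A^-12 + A^-8 - A^-4 + 3 - A^4 + A^8 - A^12; writhe 0
components 1, writhe 0 (14 crossings)
3-colorings: 27 of 3^14, det 9 — tricolorable
note: det 9 = |V(-1)|; divisible by 3, so tricolorable


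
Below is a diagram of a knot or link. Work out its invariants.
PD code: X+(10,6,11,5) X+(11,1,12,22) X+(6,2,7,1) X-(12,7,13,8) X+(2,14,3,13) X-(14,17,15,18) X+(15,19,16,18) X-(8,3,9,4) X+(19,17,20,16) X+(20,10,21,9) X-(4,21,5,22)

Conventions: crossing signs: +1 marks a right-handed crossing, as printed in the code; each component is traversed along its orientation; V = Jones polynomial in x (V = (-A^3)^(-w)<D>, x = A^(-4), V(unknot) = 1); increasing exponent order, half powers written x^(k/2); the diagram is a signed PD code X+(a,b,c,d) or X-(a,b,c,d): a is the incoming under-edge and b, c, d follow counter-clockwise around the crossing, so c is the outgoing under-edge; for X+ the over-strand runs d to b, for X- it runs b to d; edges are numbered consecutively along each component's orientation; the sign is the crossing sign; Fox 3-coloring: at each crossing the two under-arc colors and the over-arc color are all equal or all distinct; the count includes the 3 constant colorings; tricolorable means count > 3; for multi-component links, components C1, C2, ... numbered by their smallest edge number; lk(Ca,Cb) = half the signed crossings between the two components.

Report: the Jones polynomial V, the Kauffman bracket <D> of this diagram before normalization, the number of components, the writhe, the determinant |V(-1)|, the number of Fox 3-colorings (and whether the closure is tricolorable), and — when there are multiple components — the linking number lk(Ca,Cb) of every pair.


V(x) = x + x^3 - x^4
bracket: A^-7 - A^-3 - A^5, w = +3
1 component, writhe +3, over 11 crossings
det 3, colorings 9 of 3^11 — tricolorable
observation: w = +3 shifts under R1 moves; the (-A^3)^(-3) factor cancels that in V


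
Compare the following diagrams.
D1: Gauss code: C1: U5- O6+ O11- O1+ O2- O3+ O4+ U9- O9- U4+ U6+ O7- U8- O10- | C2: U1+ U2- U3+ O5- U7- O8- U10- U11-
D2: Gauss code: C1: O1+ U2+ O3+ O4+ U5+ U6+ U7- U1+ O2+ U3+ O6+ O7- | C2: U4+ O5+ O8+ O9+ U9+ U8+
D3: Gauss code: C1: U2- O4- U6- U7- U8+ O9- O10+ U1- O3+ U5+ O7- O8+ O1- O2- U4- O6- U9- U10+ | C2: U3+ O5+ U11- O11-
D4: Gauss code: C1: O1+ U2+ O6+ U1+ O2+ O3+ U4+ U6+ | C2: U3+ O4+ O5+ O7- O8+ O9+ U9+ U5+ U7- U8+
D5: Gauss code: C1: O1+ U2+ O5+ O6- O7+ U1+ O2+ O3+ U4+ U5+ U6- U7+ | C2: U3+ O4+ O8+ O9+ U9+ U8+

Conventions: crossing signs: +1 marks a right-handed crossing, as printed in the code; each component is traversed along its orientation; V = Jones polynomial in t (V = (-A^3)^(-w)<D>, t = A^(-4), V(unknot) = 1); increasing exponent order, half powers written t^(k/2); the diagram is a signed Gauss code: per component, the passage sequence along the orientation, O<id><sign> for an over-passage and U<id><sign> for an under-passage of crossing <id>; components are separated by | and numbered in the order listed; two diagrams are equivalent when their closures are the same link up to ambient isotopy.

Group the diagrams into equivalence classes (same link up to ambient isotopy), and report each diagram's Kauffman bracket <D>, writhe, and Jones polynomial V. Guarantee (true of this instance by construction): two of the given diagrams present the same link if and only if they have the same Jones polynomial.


equivalence classes: {D1} | {D2, D4, D5} | {D3}
D1 (bracket A^-3 + A^5 - A^9 + A^13; 11 crossings at w = -3): V = -t^(-11/2) + t^(-9/2) - t^(-7/2) - t^(-3/2)
D2 (bracket -A^-5 + A^-1 - A^3 + 2A^7 + A^15; 9 crossings at w = +7): V = -t^(3/2) - 2t^(7/2) + t^(9/2) - t^(11/2) + t^(13/2)
D3 (bracket A^-15 + 2A^-7 - A^-3 + A - A^5; 11 crossings at w = -3): V = t^(-7/2) - t^(-5/2) + t^(-3/2) - 2t^(-1/2) - t^(3/2)
V(D4) = -t^(3/2) - 2t^(7/2) + t^(9/2) - t^(11/2) + t^(13/2)  (w +7, c 9, <D> = -A^-5 + A^-1 - A^3 + 2A^7 + A^15)
V(D5) = -t^(3/2) - 2t^(7/2) + t^(9/2) - t^(11/2) + t^(13/2)  [9 crossings, <D> = -A^-5 + A^-1 - A^3 + 2A^7 + A^15, w = +7]
observation: 3 values of V(t) split the 5 diagrams


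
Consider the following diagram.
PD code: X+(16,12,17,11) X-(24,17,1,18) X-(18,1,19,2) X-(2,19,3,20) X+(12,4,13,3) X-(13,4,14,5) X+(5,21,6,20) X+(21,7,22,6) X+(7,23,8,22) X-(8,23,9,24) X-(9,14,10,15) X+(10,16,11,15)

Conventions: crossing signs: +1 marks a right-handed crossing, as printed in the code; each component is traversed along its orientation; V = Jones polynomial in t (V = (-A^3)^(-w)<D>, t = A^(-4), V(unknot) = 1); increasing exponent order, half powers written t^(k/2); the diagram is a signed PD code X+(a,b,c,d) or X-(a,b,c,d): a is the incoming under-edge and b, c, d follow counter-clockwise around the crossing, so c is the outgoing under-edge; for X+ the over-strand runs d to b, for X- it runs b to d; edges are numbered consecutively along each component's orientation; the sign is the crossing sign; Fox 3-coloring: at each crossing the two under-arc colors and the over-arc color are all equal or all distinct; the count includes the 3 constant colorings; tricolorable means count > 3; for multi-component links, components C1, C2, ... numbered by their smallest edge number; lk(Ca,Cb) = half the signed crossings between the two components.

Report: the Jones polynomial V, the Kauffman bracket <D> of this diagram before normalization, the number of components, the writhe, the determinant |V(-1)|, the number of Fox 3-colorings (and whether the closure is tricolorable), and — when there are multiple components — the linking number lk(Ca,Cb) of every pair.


V(t) = 1
bracket: 1, w = 0
1 component, writhe 0, over 12 crossings
det 1, colorings 3 of 3^12 — not tricolorable
observation: w = 0 shifts under R1 moves; the (-A^3)^(0) factor cancels that in V


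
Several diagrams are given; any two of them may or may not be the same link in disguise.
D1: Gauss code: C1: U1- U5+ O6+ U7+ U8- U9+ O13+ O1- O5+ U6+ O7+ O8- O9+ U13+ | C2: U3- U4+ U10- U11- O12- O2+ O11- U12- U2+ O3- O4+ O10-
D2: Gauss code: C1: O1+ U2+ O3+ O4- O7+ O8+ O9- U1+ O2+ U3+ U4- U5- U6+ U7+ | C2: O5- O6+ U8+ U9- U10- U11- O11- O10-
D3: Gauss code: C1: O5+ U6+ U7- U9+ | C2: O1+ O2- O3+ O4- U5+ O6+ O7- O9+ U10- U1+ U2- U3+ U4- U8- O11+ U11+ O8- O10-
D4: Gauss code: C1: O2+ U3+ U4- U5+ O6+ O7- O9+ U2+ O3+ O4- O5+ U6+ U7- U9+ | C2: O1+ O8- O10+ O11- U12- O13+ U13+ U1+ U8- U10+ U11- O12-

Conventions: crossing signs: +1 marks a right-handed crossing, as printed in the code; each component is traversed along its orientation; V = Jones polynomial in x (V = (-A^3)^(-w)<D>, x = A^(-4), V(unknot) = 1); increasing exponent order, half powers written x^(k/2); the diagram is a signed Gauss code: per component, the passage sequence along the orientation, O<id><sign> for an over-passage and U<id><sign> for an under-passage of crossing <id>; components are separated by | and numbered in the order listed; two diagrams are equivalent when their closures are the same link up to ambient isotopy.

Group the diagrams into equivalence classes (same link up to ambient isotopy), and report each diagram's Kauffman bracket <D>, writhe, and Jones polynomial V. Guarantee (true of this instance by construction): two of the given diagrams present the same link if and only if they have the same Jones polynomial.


classes: {D1, D2, D4} | {D3}
V(D1) = -x^(1/2) - x^(3/2) - x^(5/2) + x^(9/2)  [13 crossings, <D> = -A^-15 + A^-7 + A^-3 + A, w = +1]
V(D2) = -x^(1/2) - x^(3/2) - x^(5/2) + x^(9/2)  (w +1, c 11, <D> = -A^-15 + A^-7 + A^-3 + A)
D3 (bracket A^-7 + A; 11 crossings at w = +1): V = -x^(1/2) - x^(5/2)
D4 (bracket -A^-9 + A^-1 + A^3 + A^7; 13 crossings at w = +3): V = -x^(1/2) - x^(3/2) - x^(5/2) + x^(9/2)
insight: 2 classes among 4 diagrams; unequal V(x) rules out equality
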